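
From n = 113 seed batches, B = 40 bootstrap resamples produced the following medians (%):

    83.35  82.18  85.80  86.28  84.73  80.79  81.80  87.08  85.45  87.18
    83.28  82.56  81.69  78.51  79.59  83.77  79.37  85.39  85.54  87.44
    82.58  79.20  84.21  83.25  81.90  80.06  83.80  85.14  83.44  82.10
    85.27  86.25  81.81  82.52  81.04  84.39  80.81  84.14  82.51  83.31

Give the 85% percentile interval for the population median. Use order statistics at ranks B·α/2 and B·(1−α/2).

(79.37, 86.28)

Sorted replicates: 78.51, 79.20, 79.37, 79.59, 80.06, 80.79, 80.81, 81.04, 81.69, 81.80, 81.81, 81.90, 82.10, 82.18, 82.51, 82.52, 82.56, 82.58, 83.25, 83.28, 83.31, 83.35, 83.44, 83.77, 83.80, 84.14, 84.21, 84.39, 84.73, 85.14, 85.27, 85.39, 85.45, 85.54, 85.80, 86.25, 86.28, 87.08, 87.18, 87.44
α = 0.15; lower rank = 40 × 0.075 = 3; upper rank = 40 × 0.925 = 37.
The 3rd smallest replicate is 79.37; the 37th is 86.28.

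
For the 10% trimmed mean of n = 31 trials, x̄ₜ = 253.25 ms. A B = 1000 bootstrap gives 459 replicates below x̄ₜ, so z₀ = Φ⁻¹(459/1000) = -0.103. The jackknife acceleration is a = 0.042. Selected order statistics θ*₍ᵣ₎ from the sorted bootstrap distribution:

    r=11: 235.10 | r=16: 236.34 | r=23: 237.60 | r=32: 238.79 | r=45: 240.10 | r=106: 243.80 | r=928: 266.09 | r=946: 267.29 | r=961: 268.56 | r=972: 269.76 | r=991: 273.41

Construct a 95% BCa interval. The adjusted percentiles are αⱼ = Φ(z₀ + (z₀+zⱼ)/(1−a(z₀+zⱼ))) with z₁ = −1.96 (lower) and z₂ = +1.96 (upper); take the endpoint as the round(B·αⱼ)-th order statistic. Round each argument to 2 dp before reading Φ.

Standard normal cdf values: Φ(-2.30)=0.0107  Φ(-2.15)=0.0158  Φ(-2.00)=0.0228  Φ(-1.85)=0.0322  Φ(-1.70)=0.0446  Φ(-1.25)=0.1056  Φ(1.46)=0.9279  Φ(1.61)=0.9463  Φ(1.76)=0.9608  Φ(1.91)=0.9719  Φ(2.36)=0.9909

Lower: z₀ + z₁ = -0.103 + (-1.960) = -2.063; 1 − a(z₀+z₁) = 1 − (0.042)(-2.063) = 1.0866; argument = -0.103 + (-2.063)/1.0866 = -2.0015 → -2.00.
α₁ = Φ(-2.00) = 0.0228; rank = round(1000 × 0.0228) = 23; θ*₍23₎ = 237.60.
Upper: z₀ + z₂ = 1.857; 1 − a(z₀+z₂) = 0.9220; argument = 1.9111 → 1.91; α₂ = 0.9719; rank = 972; θ*₍972₎ = 269.76.

(237.60, 269.76)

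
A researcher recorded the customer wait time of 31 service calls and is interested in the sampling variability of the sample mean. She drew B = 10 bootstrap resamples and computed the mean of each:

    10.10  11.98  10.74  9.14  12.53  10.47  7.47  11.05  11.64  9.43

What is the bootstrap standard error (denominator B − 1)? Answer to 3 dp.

SE* = 1.501

Bootstrap SE is the standard deviation of the 10 replicate means.
Mean of replicates: (10.10 + 11.98 + 10.74 + 9.14 + 12.53 + 10.47 + 7.47 + 11.05 + 11.64 + 9.43) / 10 = 104.5500 / 10 = 10.4550
Sum of squared deviations: (−0.3550)² + (+1.5250)² + (+0.2850)² + (−1.3150)² + (+2.0750)² + (+0.0150)² + (−2.9850)² + (+0.5950)² + (+1.1850)² + (−1.0250)² = 20.2871
Variance = 20.2871 / 9 = 2.2541
SE* = √2.2541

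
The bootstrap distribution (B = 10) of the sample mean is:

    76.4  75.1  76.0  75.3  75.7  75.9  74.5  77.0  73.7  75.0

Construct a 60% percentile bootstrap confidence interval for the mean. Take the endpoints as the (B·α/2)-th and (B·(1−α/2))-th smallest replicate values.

Sorted replicates: 73.7, 74.5, 75.0, 75.1, 75.3, 75.7, 75.9, 76.0, 76.4, 77.0
α = 0.40; lower rank = 10 × 0.200 = 2; upper rank = 10 × 0.800 = 8.
The 2nd smallest replicate is 74.5; the 8th is 76.0.

(74.5, 76.0)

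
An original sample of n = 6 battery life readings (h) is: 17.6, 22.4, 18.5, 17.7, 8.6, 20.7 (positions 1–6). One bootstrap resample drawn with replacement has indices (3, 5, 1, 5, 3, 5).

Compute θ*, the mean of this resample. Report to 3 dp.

θ* = 13.400

Resample values: 18.5, 8.6, 17.6, 8.6, 18.5, 8.6.
Mean = (18.5 + 8.6 + 17.6 + 8.6 + 18.5 + 8.6) / 6 = 80.40 / 6 = 13.400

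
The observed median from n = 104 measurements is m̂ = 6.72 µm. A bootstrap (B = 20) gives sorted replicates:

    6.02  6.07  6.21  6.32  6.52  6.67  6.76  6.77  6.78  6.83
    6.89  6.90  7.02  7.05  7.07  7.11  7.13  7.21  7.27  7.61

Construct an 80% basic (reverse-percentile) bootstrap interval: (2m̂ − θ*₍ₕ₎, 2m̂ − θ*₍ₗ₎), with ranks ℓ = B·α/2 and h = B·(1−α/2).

(6.23, 7.37)

Percentile endpoints at ranks 2 and 18: θ*₍2₎ = 6.07, θ*₍18₎ = 7.21.
Basic interval reflects these around m̂:
  lower = 2 × 6.72 − 7.21 = 6.23
  upper = 2 × 6.72 − 6.07 = 7.37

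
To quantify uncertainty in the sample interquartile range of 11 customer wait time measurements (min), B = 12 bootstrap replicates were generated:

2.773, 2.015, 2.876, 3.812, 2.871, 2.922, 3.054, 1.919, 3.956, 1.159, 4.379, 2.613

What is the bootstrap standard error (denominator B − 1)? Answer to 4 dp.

SE* = 0.9054

Bootstrap SE is the standard deviation of the 12 replicate interquartile ranges.
Mean of replicates: (2.773 + 2.015 + 2.876 + 3.812 + 2.871 + 2.922 + 3.054 + 1.919 + 3.956 + 1.159 + 4.379 + 2.613) / 12 = 34.34900 / 12 = 2.86242
Sum of squared deviations: (−0.08942)² + (−0.84742)² + (+0.01358)² + (+0.94958)² + (+0.00858)² + (+0.05958)² + (+0.19158)² + (−0.94342)² + (+1.09358)² + (−1.70342)² + (+1.51658)² + (−0.24942)² = 9.01815
Variance = 9.01815 / 11 = 0.81983
SE* = √0.81983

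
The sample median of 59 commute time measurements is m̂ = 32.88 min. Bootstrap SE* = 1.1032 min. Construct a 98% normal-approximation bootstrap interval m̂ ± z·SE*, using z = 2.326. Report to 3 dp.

(30.314, 35.446)

Margin = 2.326 × 1.1032 = 2.5660
Interval: 32.88 ± 2.5660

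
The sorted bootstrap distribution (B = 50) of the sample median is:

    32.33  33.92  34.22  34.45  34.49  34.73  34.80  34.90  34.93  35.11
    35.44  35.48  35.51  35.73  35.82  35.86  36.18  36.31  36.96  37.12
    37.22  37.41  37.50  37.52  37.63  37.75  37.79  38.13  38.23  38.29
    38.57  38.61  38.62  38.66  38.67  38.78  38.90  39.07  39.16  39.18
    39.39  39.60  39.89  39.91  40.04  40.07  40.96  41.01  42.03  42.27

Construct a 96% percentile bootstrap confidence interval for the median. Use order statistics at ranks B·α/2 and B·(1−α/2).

α = 0.04; lower rank = 50 × 0.020 = 1; upper rank = 50 × 0.980 = 49.
The 1st smallest replicate is 32.33; the 49th is 42.03.

(32.33, 42.03)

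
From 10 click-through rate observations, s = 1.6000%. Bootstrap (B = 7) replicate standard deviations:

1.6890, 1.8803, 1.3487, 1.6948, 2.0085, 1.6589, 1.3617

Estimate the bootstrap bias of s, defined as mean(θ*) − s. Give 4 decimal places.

bias = +0.0631

mean(θ*) = (1.6890 + 1.8803 + 1.3487 + 1.6948 + 2.0085 + 1.6589 + 1.3617) / 7 = 1.66313
bias = 1.66313 − 1.6000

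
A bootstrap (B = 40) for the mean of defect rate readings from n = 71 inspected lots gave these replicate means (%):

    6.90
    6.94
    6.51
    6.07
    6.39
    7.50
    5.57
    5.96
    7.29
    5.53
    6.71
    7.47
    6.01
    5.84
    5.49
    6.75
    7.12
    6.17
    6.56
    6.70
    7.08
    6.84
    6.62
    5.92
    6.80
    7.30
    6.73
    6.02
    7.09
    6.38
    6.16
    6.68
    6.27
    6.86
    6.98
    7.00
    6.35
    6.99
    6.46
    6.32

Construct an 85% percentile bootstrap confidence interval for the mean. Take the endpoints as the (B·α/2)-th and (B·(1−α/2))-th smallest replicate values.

(5.57, 7.29)

Sorted replicates: 5.49, 5.53, 5.57, 5.84, 5.92, 5.96, 6.01, 6.02, 6.07, 6.16, 6.17, 6.27, 6.32, 6.35, 6.38, 6.39, 6.46, 6.51, 6.56, 6.62, 6.68, 6.70, 6.71, 6.73, 6.75, 6.80, 6.84, 6.86, 6.90, 6.94, 6.98, 6.99, 7.00, 7.08, 7.09, 7.12, 7.29, 7.30, 7.47, 7.50
α = 0.15; lower rank = 40 × 0.075 = 3; upper rank = 40 × 0.925 = 37.
The 3rd smallest replicate is 5.57; the 37th is 7.29.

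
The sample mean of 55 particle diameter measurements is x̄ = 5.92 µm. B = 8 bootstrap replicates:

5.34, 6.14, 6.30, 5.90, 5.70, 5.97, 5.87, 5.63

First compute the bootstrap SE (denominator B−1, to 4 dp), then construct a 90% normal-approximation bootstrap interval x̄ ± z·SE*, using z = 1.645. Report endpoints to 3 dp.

(5.425, 6.415)

Mean of replicates = 5.8563; sum of squared deviations = 0.6346; SE* = √(0.6346/7) = 0.3011
Margin = 1.645 × 0.3011 = 0.4953
Interval: 5.92 ± 0.4953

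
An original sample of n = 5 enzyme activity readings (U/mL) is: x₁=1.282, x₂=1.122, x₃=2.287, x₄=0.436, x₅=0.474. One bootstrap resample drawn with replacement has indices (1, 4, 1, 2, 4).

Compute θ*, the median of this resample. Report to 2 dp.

θ* = 1.12

Resample values: 1.282, 0.436, 1.282, 1.122, 0.436.
Sorted: 0.436, 0.436, 1.122, 1.282, 1.282
Median = middle value = 1.12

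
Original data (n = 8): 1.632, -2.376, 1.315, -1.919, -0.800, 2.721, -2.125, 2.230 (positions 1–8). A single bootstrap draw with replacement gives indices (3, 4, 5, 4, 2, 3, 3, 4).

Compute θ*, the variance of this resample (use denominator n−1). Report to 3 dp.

θ* = 2.773

Resample values: 1.315, -1.919, -0.800, -1.919, -2.376, 1.315, 1.315, -1.919.
Mean = -0.6235; sum of squared deviations = 19.4107
s² = 19.4107 / 7 = 2.7730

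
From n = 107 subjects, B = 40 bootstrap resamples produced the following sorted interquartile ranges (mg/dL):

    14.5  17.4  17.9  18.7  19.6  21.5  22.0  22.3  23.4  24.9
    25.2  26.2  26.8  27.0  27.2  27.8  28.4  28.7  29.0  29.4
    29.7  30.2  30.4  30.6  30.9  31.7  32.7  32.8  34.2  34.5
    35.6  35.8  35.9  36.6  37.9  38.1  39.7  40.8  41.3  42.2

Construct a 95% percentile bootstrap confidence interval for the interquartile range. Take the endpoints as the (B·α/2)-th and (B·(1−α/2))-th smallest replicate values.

α = 0.05; lower rank = 40 × 0.025 = 1; upper rank = 40 × 0.975 = 39.
The 1st smallest replicate is 14.5; the 39th is 41.3.

(14.5, 41.3)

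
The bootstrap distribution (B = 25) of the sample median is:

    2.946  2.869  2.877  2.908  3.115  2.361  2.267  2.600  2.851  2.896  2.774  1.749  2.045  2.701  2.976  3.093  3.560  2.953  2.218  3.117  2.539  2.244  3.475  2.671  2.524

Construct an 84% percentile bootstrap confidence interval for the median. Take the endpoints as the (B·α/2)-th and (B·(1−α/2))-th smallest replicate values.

(2.045, 3.117)

Sorted replicates: 1.749, 2.045, 2.218, 2.244, 2.267, 2.361, 2.524, 2.539, 2.600, 2.671, 2.701, 2.774, 2.851, 2.869, 2.877, 2.896, 2.908, 2.946, 2.953, 2.976, 3.093, 3.115, 3.117, 3.475, 3.560
α = 0.16; lower rank = 25 × 0.080 = 2; upper rank = 25 × 0.920 = 23.
The 2nd smallest replicate is 2.045; the 23rd is 3.117.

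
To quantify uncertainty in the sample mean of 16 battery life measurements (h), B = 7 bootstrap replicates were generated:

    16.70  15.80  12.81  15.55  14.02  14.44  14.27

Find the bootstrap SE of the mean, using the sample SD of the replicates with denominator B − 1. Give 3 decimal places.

Bootstrap SE is the standard deviation of the 7 replicate means.
Mean of replicates: (16.70 + 15.80 + 12.81 + 15.55 + 14.02 + 14.44 + 14.27) / 7 = 103.5900 / 7 = 14.7986
Sum of squared deviations: (+1.9014)² + (+1.0014)² + (−1.9886)² + (+0.7514)² + (−0.7786)² + (−0.3586)² + (−0.5286)² = 10.1515
Variance = 10.1515 / 6 = 1.6919
SE* = √1.6919

SE* = 1.301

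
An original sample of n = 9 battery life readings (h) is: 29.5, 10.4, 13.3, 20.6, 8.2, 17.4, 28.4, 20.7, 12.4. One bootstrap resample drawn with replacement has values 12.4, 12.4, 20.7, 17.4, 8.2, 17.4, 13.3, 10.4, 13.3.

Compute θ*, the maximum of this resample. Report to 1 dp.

θ* = 20.7

Maximum = 20.7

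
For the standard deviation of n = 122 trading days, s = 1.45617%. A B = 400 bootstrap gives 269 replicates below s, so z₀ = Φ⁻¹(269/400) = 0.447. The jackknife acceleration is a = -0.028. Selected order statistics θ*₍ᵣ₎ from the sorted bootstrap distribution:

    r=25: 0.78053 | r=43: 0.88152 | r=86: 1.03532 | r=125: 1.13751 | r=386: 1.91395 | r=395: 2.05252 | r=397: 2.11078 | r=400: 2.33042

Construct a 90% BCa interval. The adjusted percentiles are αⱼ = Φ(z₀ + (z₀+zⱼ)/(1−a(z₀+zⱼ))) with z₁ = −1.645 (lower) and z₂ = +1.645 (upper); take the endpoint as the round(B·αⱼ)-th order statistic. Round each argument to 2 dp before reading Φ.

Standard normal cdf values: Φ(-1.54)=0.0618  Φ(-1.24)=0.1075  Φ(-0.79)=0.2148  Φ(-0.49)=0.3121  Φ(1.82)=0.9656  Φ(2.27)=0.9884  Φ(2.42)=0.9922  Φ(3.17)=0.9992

Lower: z₀ + z₁ = 0.447 + (-1.645) = -1.198; 1 − a(z₀+z₁) = 1 − (-0.028)(-1.198) = 0.9665; argument = 0.447 + (-1.198)/0.9665 = -0.7926 → -0.79.
α₁ = Φ(-0.79) = 0.2148; rank = round(400 × 0.2148) = 86; θ*₍86₎ = 1.03532.
Upper: z₀ + z₂ = 2.092; 1 − a(z₀+z₂) = 1.0586; argument = 2.4232 → 2.42; α₂ = 0.9922; rank = 397; θ*₍397₎ = 2.11078.

(1.03532, 2.11078)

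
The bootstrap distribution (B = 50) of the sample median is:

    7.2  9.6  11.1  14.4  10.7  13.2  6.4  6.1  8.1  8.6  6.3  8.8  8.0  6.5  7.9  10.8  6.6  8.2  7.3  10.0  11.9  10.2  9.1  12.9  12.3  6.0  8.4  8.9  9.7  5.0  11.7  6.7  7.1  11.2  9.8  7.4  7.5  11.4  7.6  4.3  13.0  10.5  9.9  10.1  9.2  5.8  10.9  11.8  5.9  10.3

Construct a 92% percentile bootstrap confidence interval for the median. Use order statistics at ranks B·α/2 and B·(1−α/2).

(5.0, 13.0)

Sorted replicates: 4.3, 5.0, 5.8, 5.9, 6.0, 6.1, 6.3, 6.4, 6.5, 6.6, 6.7, 7.1, 7.2, 7.3, 7.4, 7.5, 7.6, 7.9, 8.0, 8.1, 8.2, 8.4, 8.6, 8.8, 8.9, 9.1, 9.2, 9.6, 9.7, 9.8, 9.9, 10.0, 10.1, 10.2, 10.3, 10.5, 10.7, 10.8, 10.9, 11.1, 11.2, 11.4, 11.7, 11.8, 11.9, 12.3, 12.9, 13.0, 13.2, 14.4
α = 0.08; lower rank = 50 × 0.040 = 2; upper rank = 50 × 0.960 = 48.
The 2nd smallest replicate is 5.0; the 48th is 13.0.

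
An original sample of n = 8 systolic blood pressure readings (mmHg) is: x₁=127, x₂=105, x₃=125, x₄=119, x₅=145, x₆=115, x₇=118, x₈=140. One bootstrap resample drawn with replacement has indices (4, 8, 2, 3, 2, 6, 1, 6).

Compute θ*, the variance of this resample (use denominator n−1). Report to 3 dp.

θ* = 137.839

Resample values: 119, 140, 105, 125, 105, 115, 127, 115.
Mean = 118.8750; sum of squared deviations = 964.8750
s² = 964.8750 / 7 = 137.8393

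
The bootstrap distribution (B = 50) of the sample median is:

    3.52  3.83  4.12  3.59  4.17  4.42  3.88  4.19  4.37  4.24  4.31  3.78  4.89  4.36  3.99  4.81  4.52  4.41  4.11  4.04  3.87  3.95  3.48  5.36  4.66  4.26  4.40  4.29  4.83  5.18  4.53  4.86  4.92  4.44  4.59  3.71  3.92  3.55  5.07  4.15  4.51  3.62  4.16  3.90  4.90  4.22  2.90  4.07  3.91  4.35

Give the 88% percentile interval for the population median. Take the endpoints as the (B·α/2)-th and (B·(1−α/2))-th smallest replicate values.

Sorted replicates: 2.90, 3.48, 3.52, 3.55, 3.59, 3.62, 3.71, 3.78, 3.83, 3.87, 3.88, 3.90, 3.91, 3.92, 3.95, 3.99, 4.04, 4.07, 4.11, 4.12, 4.15, 4.16, 4.17, 4.19, 4.22, 4.24, 4.26, 4.29, 4.31, 4.35, 4.36, 4.37, 4.40, 4.41, 4.42, 4.44, 4.51, 4.52, 4.53, 4.59, 4.66, 4.81, 4.83, 4.86, 4.89, 4.90, 4.92, 5.07, 5.18, 5.36
α = 0.12; lower rank = 50 × 0.060 = 3; upper rank = 50 × 0.940 = 47.
The 3rd smallest replicate is 3.52; the 47th is 4.92.

(3.52, 4.92)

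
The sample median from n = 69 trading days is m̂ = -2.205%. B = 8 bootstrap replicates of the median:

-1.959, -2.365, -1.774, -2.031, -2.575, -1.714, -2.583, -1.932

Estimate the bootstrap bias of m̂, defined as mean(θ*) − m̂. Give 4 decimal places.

bias = +0.0884

mean(θ*) = ((-1.959) + (-2.365) + (-1.774) + (-2.031) + (-2.575) + (-1.714) + (-2.583) + (-1.932)) / 8 = -2.11662
bias = -2.11662 − -2.205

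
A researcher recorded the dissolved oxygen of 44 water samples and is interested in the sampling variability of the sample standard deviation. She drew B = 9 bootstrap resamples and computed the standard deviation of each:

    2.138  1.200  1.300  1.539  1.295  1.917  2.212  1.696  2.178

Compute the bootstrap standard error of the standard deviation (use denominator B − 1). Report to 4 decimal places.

Bootstrap SE is the standard deviation of the 9 replicate standard deviations.
Mean of replicates: (2.138 + 1.200 + 1.300 + 1.539 + 1.295 + 1.917 + 2.212 + 1.696 + 2.178) / 9 = 15.47500 / 9 = 1.71944
Sum of squared deviations: (+0.41856)² + (−0.51944)² + (−0.41944)² + (−0.18044)² + (−0.42444)² + (+0.19756)² + (+0.49256)² + (−0.02344)² + (+0.45856)² = 1.32612
Variance = 1.32612 / 8 = 0.16577
SE* = √0.16577

SE* = 0.4071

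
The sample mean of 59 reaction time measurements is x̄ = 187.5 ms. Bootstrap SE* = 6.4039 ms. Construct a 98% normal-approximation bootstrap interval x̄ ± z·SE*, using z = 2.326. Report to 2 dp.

(172.60, 202.40)

Margin = 2.326 × 6.4039 = 14.895
Interval: 187.5 ± 14.895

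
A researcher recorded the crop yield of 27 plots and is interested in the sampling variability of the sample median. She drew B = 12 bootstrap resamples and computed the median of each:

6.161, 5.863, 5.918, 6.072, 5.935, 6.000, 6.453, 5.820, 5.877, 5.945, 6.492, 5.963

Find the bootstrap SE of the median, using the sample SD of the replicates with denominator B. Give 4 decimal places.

SE* = 0.2120

Bootstrap SE is the standard deviation of the 12 replicate medians.
Mean of replicates: (6.161 + 5.863 + 5.918 + 6.072 + 5.935 + 6.000 + 6.453 + 5.820 + 5.877 + 5.945 + 6.492 + 5.963) / 12 = 72.49900 / 12 = 6.04158
Sum of squared deviations: (+0.11942)² + (−0.17858)² + (−0.12358)² + (+0.03042)² + (−0.10658)² + (−0.04158)² + (+0.41142)² + (−0.22158)² + (−0.16458)² + (−0.09658)² + (+0.45042)² + (−0.07858)² = 0.53927
Variance = 0.53927 / 12 = 0.04494
SE* = √0.04494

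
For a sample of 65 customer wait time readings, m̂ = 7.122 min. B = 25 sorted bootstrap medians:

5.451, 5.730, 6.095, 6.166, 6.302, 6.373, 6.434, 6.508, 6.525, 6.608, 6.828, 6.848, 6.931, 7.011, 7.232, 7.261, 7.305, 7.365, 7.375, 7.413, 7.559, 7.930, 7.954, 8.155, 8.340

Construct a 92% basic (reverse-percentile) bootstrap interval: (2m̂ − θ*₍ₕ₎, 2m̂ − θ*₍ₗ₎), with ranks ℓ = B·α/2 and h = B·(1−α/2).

Percentile endpoints at ranks 1 and 24: θ*₍1₎ = 5.451, θ*₍24₎ = 8.155.
Basic interval reflects these around m̂:
  lower = 2 × 7.122 − 8.155 = 6.089
  upper = 2 × 7.122 − 5.451 = 8.793

(6.089, 8.793)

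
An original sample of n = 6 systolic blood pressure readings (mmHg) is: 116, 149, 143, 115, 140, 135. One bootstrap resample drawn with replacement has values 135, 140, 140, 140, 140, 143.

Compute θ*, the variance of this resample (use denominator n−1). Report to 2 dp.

θ* = 6.67

Mean = 139.6667; sum of squared deviations = 33.3333
s² = 33.3333 / 5 = 6.6667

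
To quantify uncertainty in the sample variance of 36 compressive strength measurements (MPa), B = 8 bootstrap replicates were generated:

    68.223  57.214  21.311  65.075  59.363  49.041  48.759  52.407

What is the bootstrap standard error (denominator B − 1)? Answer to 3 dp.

SE* = 14.507

Bootstrap SE is the standard deviation of the 8 replicate variances.
Mean of replicates: (68.223 + 57.214 + 21.311 + 65.075 + 59.363 + 49.041 + 48.759 + 52.407) / 8 = 421.3930 / 8 = 52.6741
Sum of squared deviations: (+15.5489)² + (+4.5399)² + (−31.3631)² + (+12.4009)² + (+6.6889)² + (−3.6331)² + (−3.9151)² + (−0.2671)² = 1473.1455
Variance = 1473.1455 / 7 = 210.4494
SE* = √210.4494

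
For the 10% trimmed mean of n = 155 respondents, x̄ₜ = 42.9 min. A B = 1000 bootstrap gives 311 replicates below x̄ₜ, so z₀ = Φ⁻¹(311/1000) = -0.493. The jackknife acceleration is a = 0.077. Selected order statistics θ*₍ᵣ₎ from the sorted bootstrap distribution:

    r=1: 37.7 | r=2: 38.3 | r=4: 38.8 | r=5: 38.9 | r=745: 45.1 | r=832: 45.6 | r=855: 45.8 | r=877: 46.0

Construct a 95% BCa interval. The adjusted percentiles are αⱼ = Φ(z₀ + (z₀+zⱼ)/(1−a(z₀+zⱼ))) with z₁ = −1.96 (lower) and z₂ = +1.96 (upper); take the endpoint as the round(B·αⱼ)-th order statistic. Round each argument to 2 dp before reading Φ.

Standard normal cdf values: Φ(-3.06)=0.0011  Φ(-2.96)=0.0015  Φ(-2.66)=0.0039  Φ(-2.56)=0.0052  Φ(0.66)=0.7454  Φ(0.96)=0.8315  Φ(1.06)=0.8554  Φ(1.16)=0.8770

Lower: z₀ + z₁ = -0.493 + (-1.960) = -2.453; 1 − a(z₀+z₁) = 1 − (0.077)(-2.453) = 1.1889; argument = -0.493 + (-2.453)/1.1889 = -2.5563 → -2.56.
α₁ = Φ(-2.56) = 0.0052; rank = round(1000 × 0.0052) = 5; θ*₍5₎ = 38.9.
Upper: z₀ + z₂ = 1.467; 1 − a(z₀+z₂) = 0.8870; argument = 1.1608 → 1.16; α₂ = 0.8770; rank = 877; θ*₍877₎ = 46.0.

(38.9, 46.0)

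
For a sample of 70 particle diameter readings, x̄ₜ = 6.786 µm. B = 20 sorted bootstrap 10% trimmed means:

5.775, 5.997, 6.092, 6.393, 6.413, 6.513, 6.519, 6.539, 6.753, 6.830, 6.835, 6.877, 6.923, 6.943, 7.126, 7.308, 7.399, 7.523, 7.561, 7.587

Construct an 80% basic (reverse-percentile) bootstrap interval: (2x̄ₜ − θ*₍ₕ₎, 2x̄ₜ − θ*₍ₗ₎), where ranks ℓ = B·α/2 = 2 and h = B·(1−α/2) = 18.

(6.049, 7.575)

Percentile endpoints at ranks 2 and 18: θ*₍2₎ = 5.997, θ*₍18₎ = 7.523.
Basic interval reflects these around x̄ₜ:
  lower = 2 × 6.786 − 7.523 = 6.049
  upper = 2 × 6.786 − 5.997 = 7.575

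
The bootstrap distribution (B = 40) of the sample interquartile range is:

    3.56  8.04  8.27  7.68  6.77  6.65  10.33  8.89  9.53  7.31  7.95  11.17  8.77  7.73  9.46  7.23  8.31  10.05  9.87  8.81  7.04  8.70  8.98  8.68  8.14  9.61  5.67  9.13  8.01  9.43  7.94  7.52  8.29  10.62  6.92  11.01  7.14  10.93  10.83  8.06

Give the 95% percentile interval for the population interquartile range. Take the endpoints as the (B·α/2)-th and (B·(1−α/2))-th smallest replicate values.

(3.56, 11.01)

Sorted replicates: 3.56, 5.67, 6.65, 6.77, 6.92, 7.04, 7.14, 7.23, 7.31, 7.52, 7.68, 7.73, 7.94, 7.95, 8.01, 8.04, 8.06, 8.14, 8.27, 8.29, 8.31, 8.68, 8.70, 8.77, 8.81, 8.89, 8.98, 9.13, 9.43, 9.46, 9.53, 9.61, 9.87, 10.05, 10.33, 10.62, 10.83, 10.93, 11.01, 11.17
α = 0.05; lower rank = 40 × 0.025 = 1; upper rank = 40 × 0.975 = 39.
The 1st smallest replicate is 3.56; the 39th is 11.01.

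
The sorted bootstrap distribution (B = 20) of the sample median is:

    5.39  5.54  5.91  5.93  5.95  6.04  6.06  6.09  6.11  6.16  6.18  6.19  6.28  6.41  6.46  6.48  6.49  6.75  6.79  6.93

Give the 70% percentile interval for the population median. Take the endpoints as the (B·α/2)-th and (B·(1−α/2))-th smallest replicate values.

(5.91, 6.49)

α = 0.30; lower rank = 20 × 0.150 = 3; upper rank = 20 × 0.850 = 17.
The 3rd smallest replicate is 5.91; the 17th is 6.49.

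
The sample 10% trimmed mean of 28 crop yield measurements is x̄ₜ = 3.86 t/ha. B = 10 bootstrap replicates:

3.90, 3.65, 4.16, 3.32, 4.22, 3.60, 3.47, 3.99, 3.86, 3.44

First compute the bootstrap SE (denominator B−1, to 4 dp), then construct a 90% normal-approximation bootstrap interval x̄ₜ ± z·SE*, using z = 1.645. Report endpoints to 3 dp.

Mean of replicates = 3.7610; sum of squared deviations = 0.8719; SE* = √(0.8719/9) = 0.3113
Margin = 1.645 × 0.3113 = 0.5121
Interval: 3.86 ± 0.5121

(3.348, 4.372)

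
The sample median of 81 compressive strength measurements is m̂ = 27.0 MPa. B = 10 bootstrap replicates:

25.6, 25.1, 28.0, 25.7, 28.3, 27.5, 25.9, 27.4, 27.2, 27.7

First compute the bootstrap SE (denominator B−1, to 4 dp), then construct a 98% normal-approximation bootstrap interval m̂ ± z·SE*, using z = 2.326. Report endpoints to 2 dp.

(24.33, 29.67)

Mean of replicates = 26.8400; sum of squared deviations = 11.8440; SE* = √(11.8440/9) = 1.1472
Margin = 2.326 × 1.1472 = 2.668
Interval: 27.0 ± 2.668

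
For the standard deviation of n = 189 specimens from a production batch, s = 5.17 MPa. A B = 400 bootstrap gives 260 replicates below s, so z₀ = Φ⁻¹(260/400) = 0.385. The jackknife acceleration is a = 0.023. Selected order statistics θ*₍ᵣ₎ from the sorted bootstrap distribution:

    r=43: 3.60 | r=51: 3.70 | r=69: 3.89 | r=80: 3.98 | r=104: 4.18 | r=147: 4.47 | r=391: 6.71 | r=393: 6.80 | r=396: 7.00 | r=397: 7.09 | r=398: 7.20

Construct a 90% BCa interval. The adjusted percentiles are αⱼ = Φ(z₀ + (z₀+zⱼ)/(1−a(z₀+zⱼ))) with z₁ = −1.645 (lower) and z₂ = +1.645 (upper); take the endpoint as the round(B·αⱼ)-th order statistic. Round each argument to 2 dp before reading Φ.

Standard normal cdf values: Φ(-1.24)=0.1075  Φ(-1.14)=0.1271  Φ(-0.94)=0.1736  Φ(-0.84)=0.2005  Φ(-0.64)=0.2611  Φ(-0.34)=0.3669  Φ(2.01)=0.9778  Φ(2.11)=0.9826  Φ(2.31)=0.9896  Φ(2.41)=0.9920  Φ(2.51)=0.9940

(3.98, 7.20)

Lower: z₀ + z₁ = 0.385 + (-1.645) = -1.260; 1 − a(z₀+z₁) = 1 − (0.023)(-1.260) = 1.0290; argument = 0.385 + (-1.260)/1.0290 = -0.8395 → -0.84.
α₁ = Φ(-0.84) = 0.2005; rank = round(400 × 0.2005) = 80; θ*₍80₎ = 3.98.
Upper: z₀ + z₂ = 2.030; 1 − a(z₀+z₂) = 0.9533; argument = 2.5144 → 2.51; α₂ = 0.9940; rank = 398; θ*₍398₎ = 7.20.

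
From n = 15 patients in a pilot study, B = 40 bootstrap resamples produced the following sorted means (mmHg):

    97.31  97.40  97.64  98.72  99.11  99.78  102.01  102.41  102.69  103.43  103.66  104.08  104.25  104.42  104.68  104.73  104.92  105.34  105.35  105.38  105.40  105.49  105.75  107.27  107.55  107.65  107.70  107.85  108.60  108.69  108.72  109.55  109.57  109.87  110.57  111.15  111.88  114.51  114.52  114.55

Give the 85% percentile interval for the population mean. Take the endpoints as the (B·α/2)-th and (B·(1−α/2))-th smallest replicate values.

(97.64, 111.88)

α = 0.15; lower rank = 40 × 0.075 = 3; upper rank = 40 × 0.925 = 37.
The 3rd smallest replicate is 97.64; the 37th is 111.88.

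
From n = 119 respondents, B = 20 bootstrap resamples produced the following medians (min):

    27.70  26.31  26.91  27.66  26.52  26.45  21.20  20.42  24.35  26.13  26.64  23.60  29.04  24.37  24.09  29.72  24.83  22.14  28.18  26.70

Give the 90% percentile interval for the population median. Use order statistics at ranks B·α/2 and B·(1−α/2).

(20.42, 29.04)

Sorted replicates: 20.42, 21.20, 22.14, 23.60, 24.09, 24.35, 24.37, 24.83, 26.13, 26.31, 26.45, 26.52, 26.64, 26.70, 26.91, 27.66, 27.70, 28.18, 29.04, 29.72
α = 0.10; lower rank = 20 × 0.050 = 1; upper rank = 20 × 0.950 = 19.
The 1st smallest replicate is 20.42; the 19th is 29.04.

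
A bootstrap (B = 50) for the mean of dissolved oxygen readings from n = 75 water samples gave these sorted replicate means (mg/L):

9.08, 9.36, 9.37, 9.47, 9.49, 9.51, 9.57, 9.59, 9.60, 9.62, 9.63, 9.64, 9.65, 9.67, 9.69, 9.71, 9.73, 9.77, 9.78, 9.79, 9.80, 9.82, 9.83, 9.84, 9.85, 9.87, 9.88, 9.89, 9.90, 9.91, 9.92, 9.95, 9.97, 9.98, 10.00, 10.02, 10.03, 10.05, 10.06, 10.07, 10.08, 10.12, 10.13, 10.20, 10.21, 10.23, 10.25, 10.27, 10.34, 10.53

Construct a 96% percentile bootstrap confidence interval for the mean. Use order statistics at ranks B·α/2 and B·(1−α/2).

α = 0.04; lower rank = 50 × 0.020 = 1; upper rank = 50 × 0.980 = 49.
The 1st smallest replicate is 9.08; the 49th is 10.34.

(9.08, 10.34)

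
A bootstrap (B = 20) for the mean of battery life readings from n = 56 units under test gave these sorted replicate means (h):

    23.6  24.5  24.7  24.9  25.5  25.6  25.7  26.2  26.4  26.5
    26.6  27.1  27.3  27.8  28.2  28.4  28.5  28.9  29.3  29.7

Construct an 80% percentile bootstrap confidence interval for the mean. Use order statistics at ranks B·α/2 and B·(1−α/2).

(24.5, 28.9)

α = 0.20; lower rank = 20 × 0.100 = 2; upper rank = 20 × 0.900 = 18.
The 2nd smallest replicate is 24.5; the 18th is 28.9.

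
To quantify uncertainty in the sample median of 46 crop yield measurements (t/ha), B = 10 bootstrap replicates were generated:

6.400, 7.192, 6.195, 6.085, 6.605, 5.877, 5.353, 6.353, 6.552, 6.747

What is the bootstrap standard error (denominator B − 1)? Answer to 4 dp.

SE* = 0.5039

Bootstrap SE is the standard deviation of the 10 replicate medians.
Mean of replicates: (6.400 + 7.192 + 6.195 + 6.085 + 6.605 + 5.877 + 5.353 + 6.353 + 6.552 + 6.747) / 10 = 63.35900 / 10 = 6.33590
Sum of squared deviations: (+0.06410)² + (+0.85610)² + (−0.14090)² + (−0.25090)² + (+0.26910)² + (−0.45890)² + (−0.98290)² + (+0.01710)² + (+0.21610)² + (+0.41110)² = 2.28491
Variance = 2.28491 / 9 = 0.25388
SE* = √0.25388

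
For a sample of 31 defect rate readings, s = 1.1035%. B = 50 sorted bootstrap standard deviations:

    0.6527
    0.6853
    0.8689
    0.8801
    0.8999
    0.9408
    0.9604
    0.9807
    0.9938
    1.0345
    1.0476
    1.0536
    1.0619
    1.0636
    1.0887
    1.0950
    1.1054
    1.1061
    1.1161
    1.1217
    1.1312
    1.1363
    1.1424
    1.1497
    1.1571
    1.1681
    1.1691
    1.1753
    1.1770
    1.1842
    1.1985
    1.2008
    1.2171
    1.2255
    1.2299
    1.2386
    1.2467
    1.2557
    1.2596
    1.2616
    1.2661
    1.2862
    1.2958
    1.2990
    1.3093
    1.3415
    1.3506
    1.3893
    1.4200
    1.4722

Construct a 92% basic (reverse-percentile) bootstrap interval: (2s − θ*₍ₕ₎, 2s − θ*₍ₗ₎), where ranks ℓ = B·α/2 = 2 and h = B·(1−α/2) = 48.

(0.8177, 1.5217)

Percentile endpoints at ranks 2 and 48: θ*₍2₎ = 0.6853, θ*₍48₎ = 1.3893.
Basic interval reflects these around s:
  lower = 2 × 1.1035 − 1.3893 = 0.8177
  upper = 2 × 1.1035 − 0.6853 = 1.5217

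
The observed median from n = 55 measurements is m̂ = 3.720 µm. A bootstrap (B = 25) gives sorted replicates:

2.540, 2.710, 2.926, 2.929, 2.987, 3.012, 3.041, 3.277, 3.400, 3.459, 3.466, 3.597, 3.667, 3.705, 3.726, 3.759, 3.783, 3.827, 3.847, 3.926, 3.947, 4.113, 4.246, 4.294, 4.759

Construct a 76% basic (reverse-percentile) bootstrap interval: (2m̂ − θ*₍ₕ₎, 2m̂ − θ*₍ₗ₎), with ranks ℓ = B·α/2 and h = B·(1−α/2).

Percentile endpoints at ranks 3 and 22: θ*₍3₎ = 2.926, θ*₍22₎ = 4.113.
Basic interval reflects these around m̂:
  lower = 2 × 3.720 − 4.113 = 3.327
  upper = 2 × 3.720 − 2.926 = 4.514

(3.327, 4.514)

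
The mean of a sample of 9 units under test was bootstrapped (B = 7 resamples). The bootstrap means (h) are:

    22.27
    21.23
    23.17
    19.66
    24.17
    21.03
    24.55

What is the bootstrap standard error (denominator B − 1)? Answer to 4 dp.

SE* = 1.7816

Bootstrap SE is the standard deviation of the 7 replicate means.
Mean of replicates: (22.27 + 21.23 + 23.17 + 19.66 + 24.17 + 21.03 + 24.55) / 7 = 156.08000 / 7 = 22.29714
Sum of squared deviations: (−0.02714)² + (−1.06714)² + (+0.87286)² + (−2.63714)² + (+1.87286)² + (−1.26714)² + (+2.25286)² = 19.04454
Variance = 19.04454 / 6 = 3.17409
SE* = √3.17409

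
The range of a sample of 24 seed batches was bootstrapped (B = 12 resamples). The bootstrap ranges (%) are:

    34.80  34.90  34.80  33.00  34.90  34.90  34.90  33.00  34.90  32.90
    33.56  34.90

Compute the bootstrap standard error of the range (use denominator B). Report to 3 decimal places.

Bootstrap SE is the standard deviation of the 12 replicate ranges.
Mean of replicates: (34.80 + 34.90 + 34.80 + 33.00 + 34.90 + 34.90 + 34.90 + 33.00 + 34.90 + 32.90 + 33.56 + 34.90) / 12 = 411.4600 / 12 = 34.2883
Sum of squared deviations: (+0.5117)² + (+0.6117)² + (+0.5117)² + (−1.2883)² + (+0.6117)² + (+0.6117)² + (+0.6117)² + (−1.2883)² + (+0.6117)² + (−1.3883)² + (−0.7283)² + (+0.6117)² = 8.5460
Variance = 8.5460 / 12 = 0.7122
SE* = √0.7122

SE* = 0.844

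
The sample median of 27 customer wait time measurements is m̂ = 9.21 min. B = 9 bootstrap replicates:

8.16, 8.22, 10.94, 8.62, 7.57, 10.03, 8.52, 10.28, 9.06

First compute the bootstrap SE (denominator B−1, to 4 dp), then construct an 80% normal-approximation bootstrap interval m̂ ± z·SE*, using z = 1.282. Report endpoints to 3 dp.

(7.764, 10.656)

Mean of replicates = 9.0444; sum of squared deviations = 10.1824; SE* = √(10.1824/8) = 1.1282
Margin = 1.282 × 1.1282 = 1.4464
Interval: 9.21 ± 1.4464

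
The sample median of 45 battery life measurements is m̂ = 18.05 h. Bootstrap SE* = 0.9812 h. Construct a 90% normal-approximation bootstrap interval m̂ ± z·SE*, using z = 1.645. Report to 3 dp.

Margin = 1.645 × 0.9812 = 1.6141
Interval: 18.05 ± 1.6141

(16.436, 19.664)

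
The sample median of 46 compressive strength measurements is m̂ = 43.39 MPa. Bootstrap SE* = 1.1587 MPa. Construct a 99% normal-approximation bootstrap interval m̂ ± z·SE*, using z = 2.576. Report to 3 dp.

Margin = 2.576 × 1.1587 = 2.9848
Interval: 43.39 ± 2.9848

(40.405, 46.375)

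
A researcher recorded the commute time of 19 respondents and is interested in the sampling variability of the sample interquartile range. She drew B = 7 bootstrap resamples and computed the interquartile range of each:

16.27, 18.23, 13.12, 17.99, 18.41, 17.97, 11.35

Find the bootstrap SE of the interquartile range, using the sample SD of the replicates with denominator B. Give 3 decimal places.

Bootstrap SE is the standard deviation of the 7 replicate interquartile ranges.
Mean of replicates: (16.27 + 18.23 + 13.12 + 17.99 + 18.41 + 17.97 + 11.35) / 7 = 113.3400 / 7 = 16.1914
Sum of squared deviations: (+0.0786)² + (+2.0386)² + (−3.0714)² + (+1.7986)² + (+2.2186)² + (+1.7786)² + (−4.8414)² = 48.3553
Variance = 48.3553 / 7 = 6.9079
SE* = √6.9079

SE* = 2.628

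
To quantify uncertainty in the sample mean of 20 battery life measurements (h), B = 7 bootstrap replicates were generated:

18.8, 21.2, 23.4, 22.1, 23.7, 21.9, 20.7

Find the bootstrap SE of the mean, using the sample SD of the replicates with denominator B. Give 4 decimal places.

Bootstrap SE is the standard deviation of the 7 replicate means.
Mean of replicates: (18.8 + 21.2 + 23.4 + 22.1 + 23.7 + 21.9 + 20.7) / 7 = 151.80000 / 7 = 21.68571
Sum of squared deviations: (−2.88571)² + (−0.48571)² + (+1.71429)² + (+0.41429)² + (+2.01429)² + (+0.21429)² + (−0.98571)² = 16.74857
Variance = 16.74857 / 7 = 2.39265
SE* = √2.39265

SE* = 1.5468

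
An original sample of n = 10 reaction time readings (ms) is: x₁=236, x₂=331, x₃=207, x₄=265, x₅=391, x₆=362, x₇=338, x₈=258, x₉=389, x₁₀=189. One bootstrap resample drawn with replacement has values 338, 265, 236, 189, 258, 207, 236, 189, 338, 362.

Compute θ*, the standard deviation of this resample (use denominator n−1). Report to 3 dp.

Mean = 261.8000; sum of squared deviations = 36611.6000
s² = 36611.6000 / 9 = 4067.9556
s = √4067.9556 = 63.781

θ* = 63.781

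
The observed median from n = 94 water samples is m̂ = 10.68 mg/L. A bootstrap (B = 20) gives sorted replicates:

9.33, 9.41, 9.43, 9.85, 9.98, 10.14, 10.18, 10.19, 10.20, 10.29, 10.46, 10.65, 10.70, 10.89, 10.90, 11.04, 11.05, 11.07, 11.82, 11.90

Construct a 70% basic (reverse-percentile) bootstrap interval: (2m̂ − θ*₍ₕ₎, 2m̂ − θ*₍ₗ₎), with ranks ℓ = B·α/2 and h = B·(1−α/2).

(10.31, 11.93)

Percentile endpoints at ranks 3 and 17: θ*₍3₎ = 9.43, θ*₍17₎ = 11.05.
Basic interval reflects these around m̂:
  lower = 2 × 10.68 − 11.05 = 10.31
  upper = 2 × 10.68 − 9.43 = 11.93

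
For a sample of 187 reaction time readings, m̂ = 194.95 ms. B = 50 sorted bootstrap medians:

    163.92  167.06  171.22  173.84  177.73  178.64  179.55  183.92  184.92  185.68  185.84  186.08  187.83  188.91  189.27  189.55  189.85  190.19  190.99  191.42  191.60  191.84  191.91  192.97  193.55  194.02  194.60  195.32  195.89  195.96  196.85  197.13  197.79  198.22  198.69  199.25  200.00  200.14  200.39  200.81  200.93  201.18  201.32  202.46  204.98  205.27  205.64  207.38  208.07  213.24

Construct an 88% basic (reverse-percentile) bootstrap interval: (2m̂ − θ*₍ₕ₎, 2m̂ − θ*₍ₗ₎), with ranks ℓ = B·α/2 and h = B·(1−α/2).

(184.26, 218.68)

Percentile endpoints at ranks 3 and 47: θ*₍3₎ = 171.22, θ*₍47₎ = 205.64.
Basic interval reflects these around m̂:
  lower = 2 × 194.95 − 205.64 = 184.26
  upper = 2 × 194.95 − 171.22 = 218.68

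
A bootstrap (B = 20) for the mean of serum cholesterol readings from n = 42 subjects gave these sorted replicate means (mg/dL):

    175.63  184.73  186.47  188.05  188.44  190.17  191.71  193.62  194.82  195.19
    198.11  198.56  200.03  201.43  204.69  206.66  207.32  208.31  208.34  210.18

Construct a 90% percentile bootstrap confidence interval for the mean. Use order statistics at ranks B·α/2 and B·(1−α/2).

α = 0.10; lower rank = 20 × 0.050 = 1; upper rank = 20 × 0.950 = 19.
The 1st smallest replicate is 175.63; the 19th is 208.34.

(175.63, 208.34)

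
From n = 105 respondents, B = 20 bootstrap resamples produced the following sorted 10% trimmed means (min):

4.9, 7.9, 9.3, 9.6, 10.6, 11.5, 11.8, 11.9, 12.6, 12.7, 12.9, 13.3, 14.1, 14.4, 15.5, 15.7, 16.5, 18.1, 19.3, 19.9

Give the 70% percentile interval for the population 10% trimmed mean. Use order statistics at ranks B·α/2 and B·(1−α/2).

(9.3, 16.5)

α = 0.30; lower rank = 20 × 0.150 = 3; upper rank = 20 × 0.850 = 17.
The 3rd smallest replicate is 9.3; the 17th is 16.5.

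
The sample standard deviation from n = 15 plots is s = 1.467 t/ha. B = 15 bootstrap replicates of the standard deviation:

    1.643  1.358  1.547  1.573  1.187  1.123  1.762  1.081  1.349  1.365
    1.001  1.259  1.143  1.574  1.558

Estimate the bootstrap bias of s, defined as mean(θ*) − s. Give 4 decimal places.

mean(θ*) = (1.643 + 1.358 + 1.547 + 1.573 + 1.187 + 1.123 + 1.762 + 1.081 + 1.349 + 1.365 + 1.001 + 1.259 + 1.143 + 1.574 + 1.558) / 15 = 1.36820
bias = 1.36820 − 1.467

bias = −0.0988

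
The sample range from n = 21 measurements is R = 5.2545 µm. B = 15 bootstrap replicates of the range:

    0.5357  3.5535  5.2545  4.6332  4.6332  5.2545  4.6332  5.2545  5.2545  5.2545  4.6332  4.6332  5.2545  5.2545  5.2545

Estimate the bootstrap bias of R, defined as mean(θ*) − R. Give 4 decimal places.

bias = −0.6351

mean(θ*) = (0.5357 + 3.5535 + 5.2545 + 4.6332 + 4.6332 + 5.2545 + 4.6332 + 5.2545 + 5.2545 + 5.2545 + 4.6332 + 4.6332 + 5.2545 + 5.2545 + 5.2545) / 15 = 4.61941
bias = 4.61941 − 5.2545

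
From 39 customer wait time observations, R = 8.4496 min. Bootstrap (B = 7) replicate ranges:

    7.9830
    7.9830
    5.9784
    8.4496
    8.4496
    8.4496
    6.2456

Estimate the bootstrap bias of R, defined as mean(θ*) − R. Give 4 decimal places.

bias = −0.8012

mean(θ*) = (7.9830 + 7.9830 + 5.9784 + 8.4496 + 8.4496 + 8.4496 + 6.2456) / 7 = 7.64840
bias = 7.64840 − 8.4496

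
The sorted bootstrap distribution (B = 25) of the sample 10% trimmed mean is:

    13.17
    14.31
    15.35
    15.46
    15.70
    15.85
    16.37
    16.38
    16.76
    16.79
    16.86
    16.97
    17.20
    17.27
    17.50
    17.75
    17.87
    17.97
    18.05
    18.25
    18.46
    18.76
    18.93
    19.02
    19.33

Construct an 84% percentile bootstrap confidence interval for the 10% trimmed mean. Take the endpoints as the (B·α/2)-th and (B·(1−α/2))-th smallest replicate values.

α = 0.16; lower rank = 25 × 0.080 = 2; upper rank = 25 × 0.920 = 23.
The 2nd smallest replicate is 14.31; the 23rd is 18.93.

(14.31, 18.93)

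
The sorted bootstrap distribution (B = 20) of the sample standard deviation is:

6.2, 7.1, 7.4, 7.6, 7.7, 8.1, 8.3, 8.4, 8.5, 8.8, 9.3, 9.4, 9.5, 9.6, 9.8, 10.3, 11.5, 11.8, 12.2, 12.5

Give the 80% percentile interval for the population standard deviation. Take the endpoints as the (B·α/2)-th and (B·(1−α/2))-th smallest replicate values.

α = 0.20; lower rank = 20 × 0.100 = 2; upper rank = 20 × 0.900 = 18.
The 2nd smallest replicate is 7.1; the 18th is 11.8.

(7.1, 11.8)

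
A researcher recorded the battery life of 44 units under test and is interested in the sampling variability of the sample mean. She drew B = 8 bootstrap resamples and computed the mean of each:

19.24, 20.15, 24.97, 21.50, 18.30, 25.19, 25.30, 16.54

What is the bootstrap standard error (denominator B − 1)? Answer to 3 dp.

Bootstrap SE is the standard deviation of the 8 replicate means.
Mean of replicates: (19.24 + 20.15 + 24.97 + 21.50 + 18.30 + 25.19 + 25.30 + 16.54) / 8 = 171.1900 / 8 = 21.3987
Sum of squared deviations: (−2.1588)² + (−1.2488)² + (+3.5712)² + (+0.1013)² + (−3.0987)² + (+3.7913)² + (+3.9013)² + (−4.8588)² = 81.7867
Variance = 81.7867 / 7 = 11.6838
SE* = √11.6838

SE* = 3.418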